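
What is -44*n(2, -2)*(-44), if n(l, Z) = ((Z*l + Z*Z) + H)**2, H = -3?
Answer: 17424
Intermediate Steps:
n(l, Z) = (-3 + Z**2 + Z*l)**2 (n(l, Z) = ((Z*l + Z*Z) - 3)**2 = ((Z*l + Z**2) - 3)**2 = ((Z**2 + Z*l) - 3)**2 = (-3 + Z**2 + Z*l)**2)
-44*n(2, -2)*(-44) = -44*(-3 + (-2)**2 - 2*2)**2*(-44) = -44*(-3 + 4 - 4)**2*(-44) = -44*(-3)**2*(-44) = -44*9*(-44) = -396*(-44) = 17424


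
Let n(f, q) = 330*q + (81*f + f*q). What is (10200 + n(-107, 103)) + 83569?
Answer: 108071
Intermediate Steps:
n(f, q) = 81*f + 330*q + f*q
(10200 + n(-107, 103)) + 83569 = (10200 + (81*(-107) + 330*103 - 107*103)) + 83569 = (10200 + (-8667 + 33990 - 11021)) + 83569 = (10200 + 14302) + 83569 = 24502 + 83569 = 108071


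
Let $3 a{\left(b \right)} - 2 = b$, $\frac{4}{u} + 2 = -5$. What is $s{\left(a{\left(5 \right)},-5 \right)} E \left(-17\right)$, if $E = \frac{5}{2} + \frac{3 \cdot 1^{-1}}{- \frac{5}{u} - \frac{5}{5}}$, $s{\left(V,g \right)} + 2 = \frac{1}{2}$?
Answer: $\frac{9129}{124} \approx 73.621$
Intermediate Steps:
$u = - \frac{4}{7}$ ($u = \frac{4}{-2 - 5} = \frac{4}{-7} = 4 \left(- \frac{1}{7}\right) = - \frac{4}{7} \approx -0.57143$)
$a{\left(b \right)} = \frac{2}{3} + \frac{b}{3}$
$s{\left(V,g \right)} = - \frac{3}{2}$ ($s{\left(V,g \right)} = -2 + \frac{1}{2} = - \frac{3}{2}$)
$E = \frac{179}{62}$ ($E = \frac{5}{2} + \frac{3 \cdot 1^{-1}}{- \frac{5}{- \frac{4}{7}} - \frac{5}{5}} = 5 \cdot \frac{1}{2} + \frac{3 \cdot 1}{\left(-5\right) \left(- \frac{7}{4}\right) - 1} = \frac{5}{2} + \frac{3}{\frac{35}{4} - 1} = \frac{5}{2} + \frac{3}{\frac{31}{4}} = \frac{5}{2} + 3 \cdot \frac{4}{31} = \frac{5}{2} + \frac{12}{31} = \frac{179}{62} \approx 2.8871$)
$s{\left(a{\left(5 \right)},-5 \right)} E \left(-17\right) = \left(- \frac{3}{2}\right) \frac{179}{62} \left(-17\right) = \left(- \frac{537}{124}\right) \left(-17\right) = \frac{9129}{124}$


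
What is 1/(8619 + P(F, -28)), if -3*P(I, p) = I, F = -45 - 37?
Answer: 3/25939 ≈ 0.00011566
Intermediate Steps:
F = -82
P(I, p) = -I/3
1/(8619 + P(F, -28)) = 1/(8619 - ⅓*(-82)) = 1/(8619 + 82/3) = 1/(25939/3) = 3/25939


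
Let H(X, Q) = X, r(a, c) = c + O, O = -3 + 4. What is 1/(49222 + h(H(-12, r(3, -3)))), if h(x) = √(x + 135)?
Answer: 49222/2422805161 - √123/2422805161 ≈ 2.0312e-5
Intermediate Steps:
O = 1
r(a, c) = 1 + c (r(a, c) = c + 1 = 1 + c)
h(x) = √(135 + x)
1/(49222 + h(H(-12, r(3, -3)))) = 1/(49222 + √(135 - 12)) = 1/(49222 + √123)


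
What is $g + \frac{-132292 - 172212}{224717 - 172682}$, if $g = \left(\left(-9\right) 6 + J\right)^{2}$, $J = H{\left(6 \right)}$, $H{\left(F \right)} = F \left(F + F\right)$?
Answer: $\frac{16554836}{52035} \approx 318.15$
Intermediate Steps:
$H{\left(F \right)} = 2 F^{2}$ ($H{\left(F \right)} = F 2 F = 2 F^{2}$)
$J = 72$ ($J = 2 \cdot 6^{2} = 2 \cdot 36 = 72$)
$g = 324$ ($g = \left(\left(-9\right) 6 + 72\right)^{2} = \left(-54 + 72\right)^{2} = 18^{2} = 324$)
$g + \frac{-132292 - 172212}{224717 - 172682} = 324 + \frac{-132292 - 172212}{224717 - 172682} = 324 - \frac{304504}{52035} = \frac{16554836}{52035}$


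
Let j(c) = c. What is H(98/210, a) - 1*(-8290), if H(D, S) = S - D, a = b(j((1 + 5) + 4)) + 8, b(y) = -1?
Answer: 124448/15 ≈ 8296.5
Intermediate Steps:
a = 7 (a = -1 + 8 = 7)
H(98/210, a) - 1*(-8290) = (7 - 98/210) - 1*(-8290) = (7 - 98/210) + 8290 = (7 - 1*7/15) + 8290 = (7 - 7/15) + 8290 = 98/15 + 8290 = 124448/15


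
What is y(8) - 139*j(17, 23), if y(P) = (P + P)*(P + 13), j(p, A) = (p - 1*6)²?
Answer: -16483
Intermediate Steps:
j(p, A) = (-6 + p)² (j(p, A) = (p - 6)² = (-6 + p)²)
y(P) = 2*P*(13 + P) (y(P) = (2*P)*(13 + P) = 2*P*(13 + P))
y(8) - 139*j(17, 23) = 2*8*(13 + 8) - 139*(-6 + 17)² = 2*8*21 - 139*11² = 336 - 139*121 = 336 - 16819 = -16483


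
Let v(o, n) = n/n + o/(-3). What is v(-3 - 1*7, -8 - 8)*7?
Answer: 91/3 ≈ 30.333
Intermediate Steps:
v(o, n) = 1 - o/3 (v(o, n) = 1 + o*(-⅓) = 1 - o/3)
v(-3 - 1*7, -8 - 8)*7 = (1 - (-3 - 1*7)/3)*7 = (1 - (-3 - 7)/3)*7 = (1 - ⅓*(-10))*7 = (1 + 10/3)*7 = (13/3)*7 = 91/3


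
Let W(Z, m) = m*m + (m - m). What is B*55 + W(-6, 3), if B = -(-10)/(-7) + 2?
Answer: 283/7 ≈ 40.429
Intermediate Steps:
W(Z, m) = m² (W(Z, m) = m² + 0 = m²)
B = 4/7 (B = -(-10)*(-1)/7 + 2 = -5*2/7 + 2 = -10/7 + 2 = 4/7 ≈ 0.57143)
B*55 + W(-6, 3) = (4/7)*55 + 3² = 220/7 + 9 = 283/7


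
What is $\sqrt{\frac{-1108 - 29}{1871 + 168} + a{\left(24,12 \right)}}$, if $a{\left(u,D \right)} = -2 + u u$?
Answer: $\frac{\sqrt{2384098711}}{2039} \approx 23.947$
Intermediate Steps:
$a{\left(u,D \right)} = -2 + u^{2}$
$\sqrt{\frac{-1108 - 29}{1871 + 168} + a{\left(24,12 \right)}} = \sqrt{\frac{-1108 - 29}{1871 + 168} - \left(2 - 24^{2}\right)} = \sqrt{- \frac{1137}{2039} + \left(-2 + 576\right)} = \sqrt{\left(-1137\right) \frac{1}{2039} + 574} = \sqrt{- \frac{1137}{2039} + 574} = \sqrt{\frac{1169249}{2039}} = \frac{\sqrt{2384098711}}{2039}$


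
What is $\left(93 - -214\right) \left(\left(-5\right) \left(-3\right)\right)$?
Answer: $4605$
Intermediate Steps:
$\left(93 - -214\right) \left(\left(-5\right) \left(-3\right)\right) = \left(93 + 214\right) 15 = 307 \cdot 15 = 4605$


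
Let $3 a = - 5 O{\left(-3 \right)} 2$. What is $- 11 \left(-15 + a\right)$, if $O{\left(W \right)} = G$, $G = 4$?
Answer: $\frac{935}{3} \approx 311.67$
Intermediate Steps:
$O{\left(W \right)} = 4$
$a = - \frac{40}{3}$ ($a = \frac{\left(-5\right) 4 \cdot 2}{3} = \frac{\left(-20\right) 2}{3} = \frac{1}{3} \left(-40\right) = - \frac{40}{3} \approx -13.333$)
$- 11 \left(-15 + a\right) = - 11 \left(-15 - \frac{40}{3}\right) = \left(-11\right) \left(- \frac{85}{3}\right) = \frac{935}{3}$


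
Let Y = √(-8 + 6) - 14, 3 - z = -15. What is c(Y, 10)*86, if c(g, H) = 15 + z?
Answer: 2838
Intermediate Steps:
z = 18 (z = 3 - 1*(-15) = 3 + 15 = 18)
Y = -14 + I*√2 (Y = √(-2) - 14 = I*√2 - 14 = -14 + I*√2 ≈ -14.0 + 1.4142*I)
c(g, H) = 33 (c(g, H) = 15 + 18 = 33)
c(Y, 10)*86 = 33*86 = 2838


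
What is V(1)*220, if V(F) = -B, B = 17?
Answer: -3740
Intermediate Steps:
V(F) = -17 (V(F) = -1*17 = -17)
V(1)*220 = -17*220 = -3740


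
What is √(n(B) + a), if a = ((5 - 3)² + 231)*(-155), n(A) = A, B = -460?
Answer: I*√36885 ≈ 192.05*I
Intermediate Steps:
a = -36425 (a = (2² + 231)*(-155) = (4 + 231)*(-155) = 235*(-155) = -36425)
√(n(B) + a) = √(-460 - 36425) = √(-36885) = I*√36885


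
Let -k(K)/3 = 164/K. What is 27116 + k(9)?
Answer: 81184/3 ≈ 27061.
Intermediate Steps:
k(K) = -492/K
27116 + k(9) = 27116 - 492/9 = 27116 - 492*1/9 = 27116 - 164/3 = 81184/3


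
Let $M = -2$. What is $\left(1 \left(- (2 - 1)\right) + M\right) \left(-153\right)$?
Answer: $459$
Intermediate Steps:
$\left(1 \left(- (2 - 1)\right) + M\right) \left(-153\right) = \left(1 \left(- (2 - 1)\right) - 2\right) \left(-153\right) = \left(1 \left(\left(-1\right) 1\right) - 2\right) \left(-153\right) = \left(1 \left(-1\right) - 2\right) \left(-153\right) = \left(-1 - 2\right) \left(-153\right) = \left(-3\right) \left(-153\right) = 459$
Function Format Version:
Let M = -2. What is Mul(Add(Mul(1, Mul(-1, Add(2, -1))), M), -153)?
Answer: 459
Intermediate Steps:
Mul(Add(Mul(1, Mul(-1, Add(2, -1))), M), -153) = Mul(Add(Mul(1, Mul(-1, Add(2, -1))), -2), -153) = Mul(Add(Mul(1, Mul(-1, 1)), -2), -153) = Mul(Add(Mul(1, -1), -2), -153) = Mul(Add(-1, -2), -153) = Mul(-3, -153) = 459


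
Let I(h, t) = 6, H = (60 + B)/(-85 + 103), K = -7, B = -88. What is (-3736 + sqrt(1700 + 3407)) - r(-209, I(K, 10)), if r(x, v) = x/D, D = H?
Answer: -54185/14 + sqrt(5107) ≈ -3798.9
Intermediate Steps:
H = -14/9 (H = (60 - 88)/(-85 + 103) = -28/18 = -28*1/18 = -14/9 ≈ -1.5556)
D = -14/9 ≈ -1.5556
r(x, v) = -9*x/14 (r(x, v) = x/(-14/9) = x*(-9/14) = -9*x/14)
(-3736 + sqrt(1700 + 3407)) - r(-209, I(K, 10)) = (-3736 + sqrt(1700 + 3407)) - (-9)*(-209)/14 = (-3736 + sqrt(5107)) - 1*1881/14 = (-3736 + sqrt(5107)) - 1881/14 = -54185/14 + sqrt(5107)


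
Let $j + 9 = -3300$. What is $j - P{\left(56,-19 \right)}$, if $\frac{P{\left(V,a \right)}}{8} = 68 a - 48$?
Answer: $7411$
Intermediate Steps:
$j = -3309$ ($j = -9 - 3300 = -3309$)
$P{\left(V,a \right)} = -384 + 544 a$ ($P{\left(V,a \right)} = 8 \left(68 a - 48\right) = 8 \left(-48 + 68 a\right) = -384 + 544 a$)
$j - P{\left(56,-19 \right)} = -3309 - \left(-384 + 544 \left(-19\right)\right) = -3309 - \left(-384 - 10336\right) = -3309 - -10720 = -3309 + 10720 = 7411$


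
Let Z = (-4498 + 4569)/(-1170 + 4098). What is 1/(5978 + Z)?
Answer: 2928/17503655 ≈ 0.00016728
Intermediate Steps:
Z = 71/2928 ≈ 0.024249
1/(5978 + Z) = 1/(5978 + 71/2928) = 1/(17503655/2928) = 2928/17503655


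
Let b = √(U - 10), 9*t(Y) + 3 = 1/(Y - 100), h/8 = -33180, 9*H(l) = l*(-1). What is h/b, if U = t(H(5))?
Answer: 132720*I*√76177470/14029 ≈ 82570.0*I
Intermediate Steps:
H(l) = -l/9 (H(l) = (l*(-1))/9 = (-l)/9 = -l/9)
h = -265440 (h = 8*(-33180) = -265440)
t(Y) = -⅓ + 1/(9*(-100 + Y)) (t(Y) = -⅓ + 1/(9*(Y - 100)) = -⅓ + 1/(9*(-100 + Y)))
U = -908/2715 (U = (301 - (-1)*5/3)/(9*(-100 - ⅑*5)) = (301 - 3*(-5/9))/(9*(-100 - 5/9)) = (301 + 5/3)/(9*(-905/9)) = (⅑)*(-9/905)*(908/3) = -908/2715 ≈ -0.33444)
b = I*√76177470/2715 (b = √(-908/2715 - 10) = √(-28058/2715) = I*√76177470/2715 ≈ 3.2147*I)
h/b = -265440*(-I*√76177470/28058) = -(-132720)*I*√76177470/14029 = 132720*I*√76177470/14029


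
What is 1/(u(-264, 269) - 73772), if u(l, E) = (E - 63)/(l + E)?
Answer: -5/368654 ≈ -1.3563e-5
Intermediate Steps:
u(l, E) = (-63 + E)/(E + l)
1/(u(-264, 269) - 73772) = 1/((-63 + 269)/(269 - 264) - 73772) = 1/(206/5 - 73772) = 1/(-368654/5) = -5/368654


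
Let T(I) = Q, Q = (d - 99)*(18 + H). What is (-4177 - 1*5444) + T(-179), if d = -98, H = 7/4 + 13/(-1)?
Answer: -43803/4 ≈ -10951.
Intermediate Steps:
H = -45/4 (H = 7*(1/4) + 13*(-1) = 7/4 - 13 = -45/4 ≈ -11.250)
Q = -5319/4 (Q = (-98 - 99)*(18 - 45/4) = -197*27/4 = -5319/4 ≈ -1329.8)
T(I) = -5319/4
(-4177 - 1*5444) + T(-179) = (-4177 - 1*5444) - 5319/4 = (-4177 - 5444) - 5319/4 = -9621 - 5319/4 = -43803/4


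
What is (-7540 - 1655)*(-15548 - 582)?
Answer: 148315350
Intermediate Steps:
(-7540 - 1655)*(-15548 - 582) = -9195*(-16130) = 148315350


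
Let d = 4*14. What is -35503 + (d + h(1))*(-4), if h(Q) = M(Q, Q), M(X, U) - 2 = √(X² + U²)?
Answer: -35735 - 4*√2 ≈ -35741.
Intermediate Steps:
M(X, U) = 2 + √(U² + X²) (M(X, U) = 2 + √(X² + U²) = 2 + √(U² + X²))
h(Q) = 2 + √2*√(Q²) (h(Q) = 2 + √(Q² + Q²) = 2 + √(2*Q²) = 2 + √2*√(Q²))
d = 56
-35503 + (d + h(1))*(-4) = -35503 + (56 + (2 + √2*√(1²)))*(-4) = -35503 + (56 + (2 + √2*√1))*(-4) = -35503 + (56 + (2 + √2*1))*(-4) = -35503 + (56 + (2 + √2))*(-4) = -35503 + (58 + √2)*(-4) = -35503 + (-232 - 4*√2) = -35735 - 4*√2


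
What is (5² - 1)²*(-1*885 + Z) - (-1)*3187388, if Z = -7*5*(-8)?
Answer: 2838908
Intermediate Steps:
Z = 280 (Z = -35*(-8) = 280)
(5² - 1)²*(-1*885 + Z) - (-1)*3187388 = (5² - 1)²*(-1*885 + 280) - (-1)*3187388 = (25 - 1)²*(-885 + 280) - 1*(-3187388) = 24²*(-605) + 3187388 = 576*(-605) + 3187388 = -348480 + 3187388 = 2838908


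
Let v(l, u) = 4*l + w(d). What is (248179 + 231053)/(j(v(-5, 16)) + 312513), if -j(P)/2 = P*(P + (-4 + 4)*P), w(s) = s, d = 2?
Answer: 159744/103955 ≈ 1.5367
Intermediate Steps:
v(l, u) = 2 + 4*l (v(l, u) = 4*l + 2 = 2 + 4*l)
j(P) = -2*P² (j(P) = -2*P*(P + (-4 + 4)*P) = -2*P*(P + 0*P) = -2*P*(P + 0) = -2*P*P = -2*P²)
(248179 + 231053)/(j(v(-5, 16)) + 312513) = (248179 + 231053)/(-2*(2 + 4*(-5))² + 312513) = 479232/(-2*(2 - 20)² + 312513) = 479232/(-2*(-18)² + 312513) = 479232/(-2*324 + 312513) = 479232/(-648 + 312513) = 479232/311865 = 479232*(1/311865) = 159744/103955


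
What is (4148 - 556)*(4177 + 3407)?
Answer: 27241728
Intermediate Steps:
(4148 - 556)*(4177 + 3407) = 3592*7584 = 27241728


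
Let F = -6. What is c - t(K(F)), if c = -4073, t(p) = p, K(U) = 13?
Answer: -4086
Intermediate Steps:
c - t(K(F)) = -4073 - 1*13 = -4073 - 13 = -4086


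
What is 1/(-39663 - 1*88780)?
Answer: -1/128443 ≈ -7.7856e-6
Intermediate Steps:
1/(-39663 - 1*88780) = 1/(-39663 - 88780) = 1/(-128443) = -1/128443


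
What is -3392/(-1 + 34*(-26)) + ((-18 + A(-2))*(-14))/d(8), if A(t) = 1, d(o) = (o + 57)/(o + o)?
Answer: 718112/11505 ≈ 62.417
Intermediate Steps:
d(o) = (57 + o)/(2*o) (d(o) = (57 + o)/((2*o)) = (57 + o)*(1/(2*o)) = (57 + o)/(2*o))
-3392/(-1 + 34*(-26)) + ((-18 + A(-2))*(-14))/d(8) = -3392/(-1 + 34*(-26)) + ((-18 + 1)*(-14))/(((1/2)*(57 + 8)/8)) = -3392/(-1 - 884) + (-17*(-14))/(((1/2)*(1/8)*65)) = -3392/(-885) + 238/(65/16) = -3392*(-1/885) + 238*(16/65) = 3392/885 + 3808/65 = 718112/11505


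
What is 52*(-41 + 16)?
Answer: -1300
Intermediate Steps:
52*(-41 + 16) = 52*(-25) = -1300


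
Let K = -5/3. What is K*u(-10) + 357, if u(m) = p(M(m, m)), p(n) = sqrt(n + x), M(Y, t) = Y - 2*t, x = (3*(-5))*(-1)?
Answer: 1046/3 ≈ 348.67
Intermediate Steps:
x = 15 (x = -15*(-1) = 15)
p(n) = sqrt(15 + n) (p(n) = sqrt(n + 15) = sqrt(15 + n))
u(m) = sqrt(15 - m) (u(m) = sqrt(15 + (m - 2*m)) = sqrt(15 - m))
K = -5/3 (K = -5*1/3 = -5/3 ≈ -1.6667)
K*u(-10) + 357 = -5*sqrt(15 - 1*(-10))/3 + 357 = -5*sqrt(15 + 10)/3 + 357 = -5*sqrt(25)/3 + 357 = -5/3*5 + 357 = -25/3 + 357 = 1046/3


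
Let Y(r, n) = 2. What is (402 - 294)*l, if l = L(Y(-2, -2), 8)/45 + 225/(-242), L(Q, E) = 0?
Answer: -12150/121 ≈ -100.41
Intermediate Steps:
l = -225/242 (l = 0/45 + 225/(-242) = 0*(1/45) + 225*(-1/242) = 0 - 225/242 = -225/242 ≈ -0.92975)
(402 - 294)*l = (402 - 294)*(-225/242) = 108*(-225/242) = -12150/121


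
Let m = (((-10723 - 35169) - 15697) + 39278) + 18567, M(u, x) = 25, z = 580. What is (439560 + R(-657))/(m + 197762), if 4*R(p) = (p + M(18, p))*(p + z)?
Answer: 20533/8819 ≈ 2.3283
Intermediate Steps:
m = -3744 (m = ((-45892 - 15697) + 39278) + 18567 = (-61589 + 39278) + 18567 = -22311 + 18567 = -3744)
R(p) = (25 + p)*(580 + p)/4 (R(p) = ((p + 25)*(p + 580))/4 = ((25 + p)*(580 + p))/4 = (25 + p)*(580 + p)/4)
(439560 + R(-657))/(m + 197762) = (439560 + (3625 + (¼)*(-657)² + (605/4)*(-657)))/(-3744 + 197762) = (439560 + (3625 + (¼)*431649 - 397485/4))/194018 = (439560 + (3625 + 431649/4 - 397485/4))*(1/194018) = (439560 + 12166)*(1/194018) = 451726*(1/194018) = 20533/8819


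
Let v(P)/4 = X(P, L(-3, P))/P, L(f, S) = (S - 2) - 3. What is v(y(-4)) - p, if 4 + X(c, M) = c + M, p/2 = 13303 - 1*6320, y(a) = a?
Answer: -13949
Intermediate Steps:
p = 13966 (p = 2*(13303 - 1*6320) = 2*(13303 - 6320) = 2*6983 = 13966)
L(f, S) = -5 + S (L(f, S) = (-2 + S) - 3 = -5 + S)
X(c, M) = -4 + M + c (X(c, M) = -4 + (c + M) = -4 + (M + c) = -4 + M + c)
v(P) = 4*(-9 + 2*P)/P (v(P) = 4*((-4 + (-5 + P) + P)/P) = 4*((-9 + 2*P)/P) = 4*(-9 + 2*P)/P)
v(y(-4)) - p = (8 - 36/(-4)) - 1*13966 = (8 - 36*(-¼)) - 13966 = (8 + 9) - 13966 = 17 - 13966 = -13949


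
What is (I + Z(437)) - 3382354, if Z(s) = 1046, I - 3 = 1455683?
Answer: -1925622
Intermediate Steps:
I = 1455686 (I = 3 + 1455683 = 1455686)
(I + Z(437)) - 3382354 = (1455686 + 1046) - 3382354 = 1456732 - 3382354 = -1925622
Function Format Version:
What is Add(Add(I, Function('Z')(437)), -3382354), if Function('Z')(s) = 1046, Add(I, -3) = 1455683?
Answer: -1925622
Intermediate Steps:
I = 1455686 (I = Add(3, 1455683) = 1455686)
Add(Add(I, Function('Z')(437)), -3382354) = Add(Add(1455686, 1046), -3382354) = Add(1456732, -3382354) = -1925622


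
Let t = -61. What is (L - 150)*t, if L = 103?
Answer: 2867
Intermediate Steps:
(L - 150)*t = (103 - 150)*(-61) = -47*(-61) = 2867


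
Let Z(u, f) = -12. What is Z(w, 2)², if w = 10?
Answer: 144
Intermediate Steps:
Z(w, 2)² = (-12)² = 144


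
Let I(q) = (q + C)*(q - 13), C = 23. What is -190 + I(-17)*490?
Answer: -88390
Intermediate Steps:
I(q) = (-13 + q)*(23 + q) (I(q) = (q + 23)*(q - 13) = (23 + q)*(-13 + q) = (-13 + q)*(23 + q))
-190 + I(-17)*490 = -190 + (-299 + (-17)² + 10*(-17))*490 = -190 + (-299 + 289 - 170)*490 = -190 - 180*490 = -190 - 88200 = -88390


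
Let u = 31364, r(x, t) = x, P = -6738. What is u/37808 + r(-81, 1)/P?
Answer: 8933045/10614596 ≈ 0.84158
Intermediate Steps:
u/37808 + r(-81, 1)/P = 31364/37808 - 81/(-6738) = 31364*(1/37808) - 81*(-1/6738) = 7841/9452 + 27/2246 = 8933045/10614596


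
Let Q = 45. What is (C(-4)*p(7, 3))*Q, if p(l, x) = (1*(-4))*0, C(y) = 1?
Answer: 0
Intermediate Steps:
p(l, x) = 0 (p(l, x) = -4*0 = 0)
(C(-4)*p(7, 3))*Q = (1*0)*45 = 0*45 = 0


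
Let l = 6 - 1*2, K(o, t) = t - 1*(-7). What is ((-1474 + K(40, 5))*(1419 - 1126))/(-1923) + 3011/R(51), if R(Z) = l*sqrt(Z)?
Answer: 428366/1923 + 3011*sqrt(51)/204 ≈ 328.17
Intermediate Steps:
K(o, t) = 7 + t (K(o, t) = t + 7 = 7 + t)
l = 4 (l = 6 - 2 = 4)
R(Z) = 4*sqrt(Z)
((-1474 + K(40, 5))*(1419 - 1126))/(-1923) + 3011/R(51) = ((-1474 + (7 + 5))*(1419 - 1126))/(-1923) + 3011/((4*sqrt(51))) = ((-1474 + 12)*293)*(-1/1923) + 3011*(sqrt(51)/204) = -1462*293*(-1/1923) + 3011*sqrt(51)/204 = -428366*(-1/1923) + 3011*sqrt(51)/204 = 428366/1923 + 3011*sqrt(51)/204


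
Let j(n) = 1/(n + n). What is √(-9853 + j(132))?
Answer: I*√171678606/132 ≈ 99.262*I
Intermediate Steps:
j(n) = 1/(2*n)
√(-9853 + j(132)) = √(-9853 + (½)/132) = √(-9853 + (½)*(1/132)) = √(-9853 + 1/264) = √(-2601191/264) = I*√171678606/132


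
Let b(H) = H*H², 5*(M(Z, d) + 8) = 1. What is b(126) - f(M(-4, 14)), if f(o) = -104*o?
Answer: 9997824/5 ≈ 1.9996e+6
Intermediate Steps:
M(Z, d) = -39/5 (M(Z, d) = -8 + (⅕)*1 = -8 + ⅕ = -39/5)
b(H) = H³
b(126) - f(M(-4, 14)) = 126³ - (-104)*(-39)/5 = 2000376 - 1*4056/5 = 2000376 - 4056/5 = 9997824/5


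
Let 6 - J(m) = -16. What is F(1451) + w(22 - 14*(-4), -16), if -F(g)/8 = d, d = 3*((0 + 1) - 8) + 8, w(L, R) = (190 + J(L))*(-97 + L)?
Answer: -3924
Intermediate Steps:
J(m) = 22 (J(m) = 6 - 1*(-16) = 6 + 16 = 22)
w(L, R) = -20564 + 212*L (w(L, R) = (190 + 22)*(-97 + L) = 212*(-97 + L) = -20564 + 212*L)
d = -13 (d = 3*(1 - 8) + 8 = 3*(-7) + 8 = -21 + 8 = -13)
F(g) = 104 (F(g) = -8*(-13) = 104)
F(1451) + w(22 - 14*(-4), -16) = 104 + (-20564 + 212*(22 - 14*(-4))) = 104 + (-20564 + 212*(22 + 56)) = 104 + (-20564 + 212*78) = 104 + (-20564 + 16536) = 104 - 4028 = -3924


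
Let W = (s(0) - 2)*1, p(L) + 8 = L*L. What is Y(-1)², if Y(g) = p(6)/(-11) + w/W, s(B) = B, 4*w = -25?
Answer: 2601/7744 ≈ 0.33587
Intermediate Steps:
w = -25/4 (w = (¼)*(-25) = -25/4 ≈ -6.2500)
p(L) = -8 + L² (p(L) = -8 + L*L = -8 + L²)
W = -2 (W = (0 - 2)*1 = -2*1 = -2)
Y(g) = 51/88 (Y(g) = (-8 + 6²)/(-11) - 25/4/(-2) = (-8 + 36)*(-1/11) - 25/4*(-½) = 28*(-1/11) + 25/8 = -28/11 + 25/8 = 51/88)
Y(-1)² = (51/88)² = 2601/7744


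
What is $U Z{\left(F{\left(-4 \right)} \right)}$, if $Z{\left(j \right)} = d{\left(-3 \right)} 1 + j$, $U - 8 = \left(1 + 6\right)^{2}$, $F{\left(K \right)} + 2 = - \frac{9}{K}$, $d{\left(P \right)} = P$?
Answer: $- \frac{627}{4} \approx -156.75$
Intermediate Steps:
$F{\left(K \right)} = -2 - \frac{9}{K}$
$U = 57$ ($U = 8 + \left(1 + 6\right)^{2} = 8 + 7^{2} = 8 + 49 = 57$)
$Z{\left(j \right)} = -3 + j$ ($Z{\left(j \right)} = \left(-3\right) 1 + j = -3 + j$)
$U Z{\left(F{\left(-4 \right)} \right)} = 57 \left(-3 - \left(2 + \frac{9}{-4}\right)\right) = 57 \left(-3 - - \frac{1}{4}\right) = 57 \left(-3 + \left(-2 + \frac{9}{4}\right)\right) = 57 \left(-3 + \frac{1}{4}\right) = 57 \left(- \frac{11}{4}\right) = - \frac{627}{4}$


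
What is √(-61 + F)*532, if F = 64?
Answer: 532*√3 ≈ 921.45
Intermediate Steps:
√(-61 + F)*532 = √(-61 + 64)*532 = √3*532 = 532*√3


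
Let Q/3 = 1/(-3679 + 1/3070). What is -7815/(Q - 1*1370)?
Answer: 5884449609/1031567596 ≈ 5.7044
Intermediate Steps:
Q = -3070/3764843 (Q = 3/(-3679 + 1/3070) = 3/(-11294529/3070) = 3*(-3070/11294529) = -3070/3764843 ≈ -0.00081544)
-7815/(Q - 1*1370) = -7815/(-3070/3764843 - 1*1370) = -7815/(-3070/3764843 - 1370) = -7815/(-5157837980/3764843) = -7815*(-3764843/5157837980) = 5884449609/1031567596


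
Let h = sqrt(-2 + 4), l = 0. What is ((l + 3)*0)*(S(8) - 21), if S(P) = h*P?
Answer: 0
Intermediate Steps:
h = sqrt(2) ≈ 1.4142
S(P) = P*sqrt(2) (S(P) = sqrt(2)*P = P*sqrt(2))
((l + 3)*0)*(S(8) - 21) = ((0 + 3)*0)*(8*sqrt(2) - 21) = (3*0)*(-21 + 8*sqrt(2)) = 0*(-21 + 8*sqrt(2)) = 0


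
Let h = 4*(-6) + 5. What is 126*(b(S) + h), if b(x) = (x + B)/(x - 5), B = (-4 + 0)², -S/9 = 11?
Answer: -119259/52 ≈ -2293.4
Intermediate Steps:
S = -99 (S = -9*11 = -99)
B = 16 (B = (-4)² = 16)
b(x) = (16 + x)/(-5 + x) (b(x) = (x + 16)/(x - 5) = (16 + x)/(-5 + x))
h = -19 (h = -24 + 5 = -19)
126*(b(S) + h) = 126*((16 - 99)/(-5 - 99) - 19) = 126*(-83/(-104) - 19) = 126*(-1/104*(-83) - 19) = 126*(83/104 - 19) = 126*(-1893/104) = -119259/52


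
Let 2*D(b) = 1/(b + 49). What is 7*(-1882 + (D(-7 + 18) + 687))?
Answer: -1003793/120 ≈ -8364.9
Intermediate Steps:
D(b) = 1/(2*(49 + b)) (D(b) = 1/(2*(b + 49)) = 1/(2*(49 + b)))
7*(-1882 + (D(-7 + 18) + 687)) = 7*(-1882 + (1/(2*(49 + (-7 + 18))) + 687)) = 7*(-1882 + (1/(2*(49 + 11)) + 687)) = 7*(-1882 + ((1/2)/60 + 687)) = 7*(-1882 + ((1/2)*(1/60) + 687)) = 7*(-1882 + (1/120 + 687)) = 7*(-1882 + 82441/120) = 7*(-143399/120) = -1003793/120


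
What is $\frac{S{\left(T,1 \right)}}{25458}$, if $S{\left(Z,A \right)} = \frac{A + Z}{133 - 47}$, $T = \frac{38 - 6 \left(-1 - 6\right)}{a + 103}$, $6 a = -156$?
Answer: $\frac{157}{168582876} \approx 9.3129 \cdot 10^{-7}$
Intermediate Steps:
$a = -26$ ($a = \frac{1}{6} \left(-156\right) = -26$)
$T = \frac{80}{77}$ ($T = \frac{38 - 6 \left(-1 - 6\right)}{-26 + 103} = \frac{38 - -42}{77} = \left(38 + 42\right) \frac{1}{77} = 80 \cdot \frac{1}{77} = \frac{80}{77} \approx 1.039$)
$S{\left(Z,A \right)} = \frac{A}{86} + \frac{Z}{86}$ ($S{\left(Z,A \right)} = \frac{A + Z}{86} = \left(A + Z\right) \frac{1}{86} = \frac{A}{86} + \frac{Z}{86}$)
$\frac{S{\left(T,1 \right)}}{25458} = \frac{\frac{1}{86} \cdot 1 + \frac{1}{86} \cdot \frac{80}{77}}{25458} = \left(\frac{1}{86} + \frac{40}{3311}\right) \frac{1}{25458} = \frac{157}{6622} \cdot \frac{1}{25458} = \frac{157}{168582876}$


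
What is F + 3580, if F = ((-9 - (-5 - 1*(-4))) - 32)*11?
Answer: 3140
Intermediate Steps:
F = -440 (F = ((-9 - (-5 + 4)) - 32)*11 = ((-9 - 1*(-1)) - 32)*11 = ((-9 + 1) - 32)*11 = (-8 - 32)*11 = -40*11 = -440)
F + 3580 = -440 + 3580 = 3140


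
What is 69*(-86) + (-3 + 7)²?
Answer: -5918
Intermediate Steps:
69*(-86) + (-3 + 7)² = -5934 + 4² = -5934 + 16 = -5918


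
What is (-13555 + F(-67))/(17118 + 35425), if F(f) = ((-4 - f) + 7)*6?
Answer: -13135/52543 ≈ -0.24999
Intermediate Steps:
F(f) = 18 - 6*f (F(f) = (3 - f)*6 = 18 - 6*f)
(-13555 + F(-67))/(17118 + 35425) = (-13555 + (18 - 6*(-67)))/(17118 + 35425) = (-13555 + (18 + 402))/52543 = (-13555 + 420)*(1/52543) = -13135*1/52543 = -13135/52543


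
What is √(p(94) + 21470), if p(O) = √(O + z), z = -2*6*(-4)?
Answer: √(21470 + √142) ≈ 146.57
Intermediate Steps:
z = 48 (z = -12*(-4) = 48)
p(O) = √(48 + O) (p(O) = √(O + 48) = √(48 + O))
√(p(94) + 21470) = √(√(48 + 94) + 21470) = √(√142 + 21470) = √(21470 + √142)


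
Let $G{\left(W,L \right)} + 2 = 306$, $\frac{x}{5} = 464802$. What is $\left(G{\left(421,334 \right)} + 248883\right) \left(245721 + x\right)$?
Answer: $640343558697$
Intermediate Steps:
$x = 2324010$ ($x = 5 \cdot 464802 = 2324010$)
$G{\left(W,L \right)} = 304$ ($G{\left(W,L \right)} = -2 + 306 = 304$)
$\left(G{\left(421,334 \right)} + 248883\right) \left(245721 + x\right) = \left(304 + 248883\right) \left(245721 + 2324010\right) = 249187 \cdot 2569731 = 640343558697$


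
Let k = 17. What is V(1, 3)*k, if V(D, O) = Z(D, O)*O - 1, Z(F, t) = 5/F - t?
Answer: 85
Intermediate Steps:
Z(F, t) = -t + 5/F
V(D, O) = -1 + O*(-O + 5/D) (V(D, O) = (-O + 5/D)*O - 1 = O*(-O + 5/D) - 1 = -1 + O*(-O + 5/D))
V(1, 3)*k = (-1 - 1*3² + 5*3/1)*17 = (-1 - 1*9 + 5*3*1)*17 = (-1 - 9 + 15)*17 = 5*17 = 85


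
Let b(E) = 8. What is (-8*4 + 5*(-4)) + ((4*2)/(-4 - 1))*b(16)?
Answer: -324/5 ≈ -64.800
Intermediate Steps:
(-8*4 + 5*(-4)) + ((4*2)/(-4 - 1))*b(16) = (-8*4 + 5*(-4)) + ((4*2)/(-4 - 1))*8 = (-32 - 20) + (8/(-5))*8 = -52 + (8*(-⅕))*8 = -52 - 8/5*8 = -52 - 64/5 = -324/5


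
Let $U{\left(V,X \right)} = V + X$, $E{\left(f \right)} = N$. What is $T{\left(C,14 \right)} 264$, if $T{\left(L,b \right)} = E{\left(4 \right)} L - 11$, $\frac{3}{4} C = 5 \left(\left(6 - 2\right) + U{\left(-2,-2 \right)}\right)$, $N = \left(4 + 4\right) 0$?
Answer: $-2904$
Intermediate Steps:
$N = 0$ ($N = 8 \cdot 0 = 0$)
$E{\left(f \right)} = 0$
$C = 0$ ($C = \frac{4 \cdot 5 \left(\left(6 - 2\right) - 4\right)}{3} = \frac{4 \cdot 5 \left(4 - 4\right)}{3} = \frac{4 \cdot 5 \cdot 0}{3} = \frac{4}{3} \cdot 0 = 0$)
$T{\left(L,b \right)} = -11$ ($T{\left(L,b \right)} = 0 L - 11 = 0 - 11 = -11$)
$T{\left(C,14 \right)} 264 = \left(-11\right) 264 = -2904$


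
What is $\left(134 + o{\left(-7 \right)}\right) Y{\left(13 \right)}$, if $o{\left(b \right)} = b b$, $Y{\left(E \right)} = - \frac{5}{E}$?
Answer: $- \frac{915}{13} \approx -70.385$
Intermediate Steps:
$o{\left(b \right)} = b^{2}$
$\left(134 + o{\left(-7 \right)}\right) Y{\left(13 \right)} = \left(134 + \left(-7\right)^{2}\right) \left(- \frac{5}{13}\right) = \left(134 + 49\right) \left(\left(-5\right) \frac{1}{13}\right) = 183 \left(- \frac{5}{13}\right) = - \frac{915}{13}$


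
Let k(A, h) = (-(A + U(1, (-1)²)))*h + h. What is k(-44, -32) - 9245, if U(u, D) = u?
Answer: -10653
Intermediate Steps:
k(A, h) = h + h*(-1 - A) (k(A, h) = (-(A + 1))*h + h = (-(1 + A))*h + h = (-1 - A)*h + h = h*(-1 - A) + h = h + h*(-1 - A))
k(-44, -32) - 9245 = -1*(-44)*(-32) - 9245 = -1408 - 9245 = -10653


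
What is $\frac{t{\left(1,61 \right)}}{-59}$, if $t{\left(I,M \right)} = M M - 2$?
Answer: $- \frac{3719}{59} \approx -63.034$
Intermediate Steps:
$t{\left(I,M \right)} = -2 + M^{2}$ ($t{\left(I,M \right)} = M^{2} - 2 = -2 + M^{2}$)
$\frac{t{\left(1,61 \right)}}{-59} = \frac{-2 + 61^{2}}{-59} = \left(-2 + 3721\right) \left(- \frac{1}{59}\right) = 3719 \left(- \frac{1}{59}\right) = - \frac{3719}{59}$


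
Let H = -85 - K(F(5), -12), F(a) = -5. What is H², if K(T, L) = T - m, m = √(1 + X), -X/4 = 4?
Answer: (80 - I*√15)² ≈ 6385.0 - 619.68*I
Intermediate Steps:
X = -16 (X = -4*4 = -16)
m = I*√15 (m = √(1 - 16) = √(-15) = I*√15 ≈ 3.873*I)
K(T, L) = T - I*√15
H = -80 + I*√15 (H = -85 - (-5 - I*√15) = -85 + (5 + I*√15) = -80 + I*√15 ≈ -80.0 + 3.873*I)
H² = (-80 + I*√15)²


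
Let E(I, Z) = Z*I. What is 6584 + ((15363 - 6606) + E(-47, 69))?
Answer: 12098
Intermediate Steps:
E(I, Z) = I*Z
6584 + ((15363 - 6606) + E(-47, 69)) = 6584 + ((15363 - 6606) - 47*69) = 6584 + (8757 - 3243) = 6584 + 5514 = 12098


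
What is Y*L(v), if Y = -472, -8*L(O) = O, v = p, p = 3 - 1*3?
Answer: 0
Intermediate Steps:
p = 0 (p = 3 - 3 = 0)
v = 0
L(O) = -O/8
Y*L(v) = -(-59)*0 = -472*0 = 0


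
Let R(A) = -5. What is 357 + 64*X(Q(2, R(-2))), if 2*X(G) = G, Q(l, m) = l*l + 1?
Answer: 517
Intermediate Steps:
Q(l, m) = 1 + l² (Q(l, m) = l² + 1 = 1 + l²)
X(G) = G/2
357 + 64*X(Q(2, R(-2))) = 357 + 64*((1 + 2²)/2) = 357 + 64*((1 + 4)/2) = 357 + 64*((½)*5) = 357 + 64*(5/2) = 357 + 160 = 517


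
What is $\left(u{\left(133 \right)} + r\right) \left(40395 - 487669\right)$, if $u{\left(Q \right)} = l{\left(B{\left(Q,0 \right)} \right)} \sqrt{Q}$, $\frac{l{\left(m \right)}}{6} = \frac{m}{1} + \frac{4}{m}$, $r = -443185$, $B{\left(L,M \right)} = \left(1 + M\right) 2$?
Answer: $198225127690 - 10734576 \sqrt{133} \approx 1.981 \cdot 10^{11}$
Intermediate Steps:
$B{\left(L,M \right)} = 2 + 2 M$
$l{\left(m \right)} = 6 m + \frac{24}{m}$ ($l{\left(m \right)} = 6 \left(\frac{m}{1} + \frac{4}{m}\right) = 6 \left(m 1 + \frac{4}{m}\right) = 6 \left(m + \frac{4}{m}\right) = 6 m + \frac{24}{m}$)
$u{\left(Q \right)} = 24 \sqrt{Q}$ ($u{\left(Q \right)} = \left(6 \left(2 + 2 \cdot 0\right) + \frac{24}{2 + 2 \cdot 0}\right) \sqrt{Q} = \left(6 \left(2 + 0\right) + \frac{24}{2 + 0}\right) \sqrt{Q} = \left(6 \cdot 2 + \frac{24}{2}\right) \sqrt{Q} = \left(12 + 24 \cdot \frac{1}{2}\right) \sqrt{Q} = \left(12 + 12\right) \sqrt{Q} = 24 \sqrt{Q}$)
$\left(u{\left(133 \right)} + r\right) \left(40395 - 487669\right) = \left(24 \sqrt{133} - 443185\right) \left(40395 - 487669\right) = \left(-443185 + 24 \sqrt{133}\right) \left(-447274\right) = 198225127690 - 10734576 \sqrt{133}$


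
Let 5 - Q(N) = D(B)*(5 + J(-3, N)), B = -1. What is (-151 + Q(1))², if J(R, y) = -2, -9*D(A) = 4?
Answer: 188356/9 ≈ 20928.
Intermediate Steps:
D(A) = -4/9 (D(A) = -⅑*4 = -4/9)
Q(N) = 19/3 (Q(N) = 5 - (-4)*(5 - 2)/9 = 5 - (-4)*3/9 = 5 - 1*(-4/3) = 5 + 4/3 = 19/3)
(-151 + Q(1))² = (-151 + 19/3)² = (-434/3)² = 188356/9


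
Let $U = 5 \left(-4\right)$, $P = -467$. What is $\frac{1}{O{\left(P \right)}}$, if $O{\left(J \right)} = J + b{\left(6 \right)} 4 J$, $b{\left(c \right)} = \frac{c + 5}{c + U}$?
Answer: $\frac{7}{7005} \approx 0.00099929$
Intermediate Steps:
$U = -20$
$b{\left(c \right)} = \frac{5 + c}{-20 + c}$ ($b{\left(c \right)} = \frac{c + 5}{c - 20} = \frac{5 + c}{-20 + c}$)
$O{\left(J \right)} = - \frac{15 J}{7}$ ($O{\left(J \right)} = J + \frac{5 + 6}{-20 + 6} \cdot 4 J = J + \frac{1}{-14} \cdot 11 \cdot 4 J = J + \left(- \frac{1}{14}\right) 11 \cdot 4 J = J - \frac{11 \cdot 4 J}{14} = J - \frac{22 J}{7} = - \frac{15 J}{7}$)
$\frac{1}{O{\left(P \right)}} = \frac{1}{\left(- \frac{15}{7}\right) \left(-467\right)} = \frac{1}{\frac{7005}{7}} = \frac{7}{7005}$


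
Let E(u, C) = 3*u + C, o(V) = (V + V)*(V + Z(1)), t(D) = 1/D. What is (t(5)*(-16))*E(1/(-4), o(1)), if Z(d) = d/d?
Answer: -52/5 ≈ -10.400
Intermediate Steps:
t(D) = 1/D
Z(d) = 1
o(V) = 2*V*(1 + V) (o(V) = (V + V)*(V + 1) = (2*V)*(1 + V) = 2*V*(1 + V))
E(u, C) = C + 3*u
(t(5)*(-16))*E(1/(-4), o(1)) = (-16/5)*(2*1*(1 + 1) + 3/(-4)) = ((⅕)*(-16))*(2*1*2 + 3*(-¼)) = -16*(4 - ¾)/5 = -16/5*13/4 = -52/5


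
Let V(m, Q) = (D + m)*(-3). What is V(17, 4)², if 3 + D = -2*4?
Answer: 324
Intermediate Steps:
D = -11 (D = -3 - 2*4 = -3 - 8 = -11)
V(m, Q) = 33 - 3*m (V(m, Q) = (-11 + m)*(-3) = 33 - 3*m)
V(17, 4)² = (33 - 3*17)² = (33 - 51)² = (-18)² = 324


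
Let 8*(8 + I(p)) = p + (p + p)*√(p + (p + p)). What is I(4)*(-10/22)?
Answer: 75/22 - 10*√3/11 ≈ 1.8345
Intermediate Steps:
I(p) = -8 + p/8 + √3*p^(3/2)/4 (I(p) = -8 + (p + (p + p)*√(p + (p + p)))/8 = -8 + (p + (2*p)*√(p + 2*p))/8 = -8 + (p + (2*p)*√(3*p))/8 = -8 + (p + (2*p)*(√3*√p))/8 = -8 + (p + 2*√3*p^(3/2))/8 = -8 + (p/8 + √3*p^(3/2)/4) = -8 + p/8 + √3*p^(3/2)/4)
I(4)*(-10/22) = (-8 + (⅛)*4 + √3*4^(3/2)/4)*(-10/22) = (-8 + ½ + (¼)*√3*8)*(-10*1/22) = (-8 + ½ + 2*√3)*(-5/11) = (-15/2 + 2*√3)*(-5/11) = 75/22 - 10*√3/11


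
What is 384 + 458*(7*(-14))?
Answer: -44500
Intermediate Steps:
384 + 458*(7*(-14)) = 384 + 458*(-98) = 384 - 44884 = -44500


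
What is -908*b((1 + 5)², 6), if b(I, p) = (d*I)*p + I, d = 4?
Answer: -817200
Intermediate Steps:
b(I, p) = I + 4*I*p (b(I, p) = (4*I)*p + I = 4*I*p + I = I + 4*I*p)
-908*b((1 + 5)², 6) = -908*(1 + 5)²*(1 + 4*6) = -908*6²*(1 + 24) = -32688*25 = -908*900 = -817200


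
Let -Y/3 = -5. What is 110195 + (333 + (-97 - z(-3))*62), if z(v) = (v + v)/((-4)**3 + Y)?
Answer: 5120814/49 ≈ 1.0451e+5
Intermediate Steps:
Y = 15 (Y = -3*(-5) = 15)
z(v) = -2*v/49 (z(v) = (v + v)/((-4)**3 + 15) = (2*v)/(-64 + 15) = (2*v)/(-49) = (2*v)*(-1/49) = -2*v/49)
110195 + (333 + (-97 - z(-3))*62) = 110195 + (333 + (-97 - (-2)*(-3)/49)*62) = 110195 + (333 + (-97 - 1*6/49)*62) = 110195 + (333 + (-97 - 6/49)*62) = 110195 + (333 - 4759/49*62) = 110195 + (333 - 295058/49) = 110195 - 278741/49 = 5120814/49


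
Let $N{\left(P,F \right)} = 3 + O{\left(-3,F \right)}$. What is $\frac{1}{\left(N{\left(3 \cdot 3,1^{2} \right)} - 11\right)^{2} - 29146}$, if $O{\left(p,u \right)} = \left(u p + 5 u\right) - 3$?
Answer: $- \frac{1}{29065} \approx -3.4406 \cdot 10^{-5}$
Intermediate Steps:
$O{\left(p,u \right)} = -3 + 5 u + p u$ ($O{\left(p,u \right)} = \left(p u + 5 u\right) - 3 = \left(5 u + p u\right) - 3 = -3 + 5 u + p u$)
$N{\left(P,F \right)} = 2 F$ ($N{\left(P,F \right)} = 3 - \left(3 - 2 F\right) = 3 + \left(-3 + 2 F\right) = 2 F$)
$\frac{1}{\left(N{\left(3 \cdot 3,1^{2} \right)} - 11\right)^{2} - 29146} = \frac{1}{\left(2 \cdot 1^{2} - 11\right)^{2} - 29146} = \frac{1}{\left(2 \cdot 1 - 11\right)^{2} - 29146} = \frac{1}{\left(2 - 11\right)^{2} - 29146} = \frac{1}{\left(-9\right)^{2} - 29146} = \frac{1}{81 - 29146} = \frac{1}{-29065} = - \frac{1}{29065}$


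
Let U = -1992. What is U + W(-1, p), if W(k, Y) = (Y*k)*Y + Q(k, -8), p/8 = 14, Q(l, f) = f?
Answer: -14544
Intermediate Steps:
p = 112 (p = 8*14 = 112)
W(k, Y) = -8 + k*Y**2 (W(k, Y) = (Y*k)*Y - 8 = k*Y**2 - 8 = -8 + k*Y**2)
U + W(-1, p) = -1992 + (-8 - 1*112**2) = -1992 + (-8 - 1*12544) = -1992 + (-8 - 12544) = -1992 - 12552 = -14544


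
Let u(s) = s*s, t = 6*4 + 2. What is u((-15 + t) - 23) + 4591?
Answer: 4735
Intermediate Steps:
t = 26 (t = 24 + 2 = 26)
u(s) = s²
u((-15 + t) - 23) + 4591 = ((-15 + 26) - 23)² + 4591 = (11 - 23)² + 4591 = (-12)² + 4591 = 144 + 4591 = 4735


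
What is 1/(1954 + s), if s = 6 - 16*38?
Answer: 1/1352 ≈ 0.00073965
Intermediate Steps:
s = -602 (s = 6 - 608 = -602)
1/(1954 + s) = 1/(1954 - 602) = 1/1352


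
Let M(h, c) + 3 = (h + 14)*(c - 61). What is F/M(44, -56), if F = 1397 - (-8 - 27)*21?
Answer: -2132/6789 ≈ -0.31404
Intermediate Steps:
M(h, c) = -3 + (-61 + c)*(14 + h) (M(h, c) = -3 + (h + 14)*(c - 61) = -3 + (14 + h)*(-61 + c) = -3 + (-61 + c)*(14 + h))
F = 2132 (F = 1397 - (-35)*21 = 1397 - 1*(-735) = 1397 + 735 = 2132)
F/M(44, -56) = 2132/(-857 - 61*44 + 14*(-56) - 56*44) = 2132/(-857 - 2684 - 784 - 2464) = 2132/(-6789) = 2132*(-1/6789) = -2132/6789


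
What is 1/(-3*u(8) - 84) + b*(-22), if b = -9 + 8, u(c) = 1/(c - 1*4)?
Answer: 7454/339 ≈ 21.988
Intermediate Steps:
u(c) = 1/(-4 + c) (u(c) = 1/(c - 4) = 1/(-4 + c))
b = -1
1/(-3*u(8) - 84) + b*(-22) = 1/(-3/(-4 + 8) - 84) - 1*(-22) = 1/(-3/4 - 84) + 22 = 1/(-339/4) + 22 = -4/339 + 22 = 7454/339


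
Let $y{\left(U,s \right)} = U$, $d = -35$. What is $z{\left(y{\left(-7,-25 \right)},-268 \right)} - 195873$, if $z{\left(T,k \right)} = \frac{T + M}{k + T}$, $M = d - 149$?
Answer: $- \frac{53864884}{275} \approx -1.9587 \cdot 10^{5}$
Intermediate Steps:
$M = -184$ ($M = -35 - 149 = -184$)
$z{\left(T,k \right)} = \frac{-184 + T}{T + k}$ ($z{\left(T,k \right)} = \frac{T - 184}{k + T} = \frac{-184 + T}{T + k}$)
$z{\left(y{\left(-7,-25 \right)},-268 \right)} - 195873 = \frac{-184 - 7}{-7 - 268} - 195873 = \frac{1}{-275} \left(-191\right) - 195873 = \left(- \frac{1}{275}\right) \left(-191\right) - 195873 = \frac{191}{275} - 195873 = - \frac{53864884}{275}$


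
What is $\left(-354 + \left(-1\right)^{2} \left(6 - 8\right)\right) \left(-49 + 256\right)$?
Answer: $-73692$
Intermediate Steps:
$\left(-354 + \left(-1\right)^{2} \left(6 - 8\right)\right) \left(-49 + 256\right) = \left(-354 + 1 \left(-2\right)\right) 207 = \left(-354 - 2\right) 207 = \left(-356\right) 207 = -73692$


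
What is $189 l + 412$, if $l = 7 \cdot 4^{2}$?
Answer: $21580$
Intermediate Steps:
$l = 112$ ($l = 7 \cdot 16 = 112$)
$189 l + 412 = 189 \cdot 112 + 412 = 21168 + 412 = 21580$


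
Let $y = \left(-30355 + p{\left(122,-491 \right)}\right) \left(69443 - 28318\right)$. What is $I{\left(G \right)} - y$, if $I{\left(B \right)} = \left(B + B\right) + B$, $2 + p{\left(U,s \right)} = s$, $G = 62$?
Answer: $1268624186$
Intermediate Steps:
$p{\left(U,s \right)} = -2 + s$
$I{\left(B \right)} = 3 B$ ($I{\left(B \right)} = 2 B + B = 3 B$)
$y = -1268624000$ ($y = \left(-30355 - 493\right) \left(69443 - 28318\right) = \left(-30355 - 493\right) 41125 = \left(-30848\right) 41125 = -1268624000$)
$I{\left(G \right)} - y = 3 \cdot 62 - -1268624000 = 186 + 1268624000 = 1268624186$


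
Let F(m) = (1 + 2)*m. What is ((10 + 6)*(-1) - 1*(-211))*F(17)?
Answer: 9945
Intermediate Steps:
F(m) = 3*m
((10 + 6)*(-1) - 1*(-211))*F(17) = ((10 + 6)*(-1) - 1*(-211))*(3*17) = (16*(-1) + 211)*51 = (-16 + 211)*51 = 195*51 = 9945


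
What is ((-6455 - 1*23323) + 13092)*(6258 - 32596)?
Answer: 439475868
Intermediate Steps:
((-6455 - 1*23323) + 13092)*(6258 - 32596) = ((-6455 - 23323) + 13092)*(-26338) = (-29778 + 13092)*(-26338) = -16686*(-26338) = 439475868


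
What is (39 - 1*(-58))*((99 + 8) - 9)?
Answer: 9506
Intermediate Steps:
(39 - 1*(-58))*((99 + 8) - 9) = (39 + 58)*(107 - 9) = 97*98 = 9506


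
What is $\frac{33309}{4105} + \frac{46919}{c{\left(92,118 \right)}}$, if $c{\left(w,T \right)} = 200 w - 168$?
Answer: $\frac{799892183}{74842360} \approx 10.688$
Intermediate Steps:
$c{\left(w,T \right)} = -168 + 200 w$ ($c{\left(w,T \right)} = 200 w - 168 = -168 + 200 w$)
$\frac{33309}{4105} + \frac{46919}{c{\left(92,118 \right)}} = \frac{33309}{4105} + \frac{46919}{-168 + 200 \cdot 92} = 33309 \cdot \frac{1}{4105} + \frac{46919}{-168 + 18400} = \frac{33309}{4105} + \frac{46919}{18232} = \frac{799892183}{74842360}$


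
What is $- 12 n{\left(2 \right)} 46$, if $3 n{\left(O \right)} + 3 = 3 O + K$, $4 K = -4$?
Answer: $-368$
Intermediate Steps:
$K = -1$ ($K = \frac{1}{4} \left(-4\right) = -1$)
$n{\left(O \right)} = - \frac{4}{3} + O$ ($n{\left(O \right)} = -1 + \frac{3 O - 1}{3} = -1 + \frac{-1 + 3 O}{3} = -1 + \left(- \frac{1}{3} + O\right) = - \frac{4}{3} + O$)
$- 12 n{\left(2 \right)} 46 = - 12 \left(- \frac{4}{3} + 2\right) 46 = \left(-12\right) \frac{2}{3} \cdot 46 = \left(-8\right) 46 = -368$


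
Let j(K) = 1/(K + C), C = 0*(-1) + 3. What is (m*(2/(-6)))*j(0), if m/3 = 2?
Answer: -⅔ ≈ -0.66667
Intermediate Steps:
C = 3 (C = 0 + 3 = 3)
m = 6 (m = 3*2 = 6)
j(K) = 1/(3 + K) (j(K) = 1/(K + 3) = 1/(3 + K))
(m*(2/(-6)))*j(0) = (6*(2/(-6)))/(3 + 0) = (6*(2*(-⅙)))/3 = (6*(-⅓))*(⅓) = -2*⅓ = -⅔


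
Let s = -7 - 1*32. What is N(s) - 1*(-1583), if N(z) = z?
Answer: 1544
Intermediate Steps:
s = -39 (s = -7 - 32 = -39)
N(s) - 1*(-1583) = -39 - 1*(-1583) = -39 + 1583 = 1544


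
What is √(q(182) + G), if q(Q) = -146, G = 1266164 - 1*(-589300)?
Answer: √1855318 ≈ 1362.1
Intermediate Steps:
G = 1855464 (G = 1266164 + 589300 = 1855464)
√(q(182) + G) = √(-146 + 1855464) = √1855318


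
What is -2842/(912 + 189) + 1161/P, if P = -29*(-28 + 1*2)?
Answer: -864607/830154 ≈ -1.0415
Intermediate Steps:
P = 754 (P = -29*(-28 + 2) = -29*(-26) = 754)
-2842/(912 + 189) + 1161/P = -2842/(912 + 189) + 1161/754 = -2842/1101 + 1161*(1/754) = -2842*1/1101 + 1161/754 = -2842/1101 + 1161/754 = -864607/830154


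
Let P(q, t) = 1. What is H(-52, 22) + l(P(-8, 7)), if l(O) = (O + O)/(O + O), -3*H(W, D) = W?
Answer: 55/3 ≈ 18.333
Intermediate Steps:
H(W, D) = -W/3
l(O) = 1 (l(O) = (2*O)/((2*O)) = (2*O)*(1/(2*O)) = 1)
H(-52, 22) + l(P(-8, 7)) = -1/3*(-52) + 1 = 52/3 + 1 = 55/3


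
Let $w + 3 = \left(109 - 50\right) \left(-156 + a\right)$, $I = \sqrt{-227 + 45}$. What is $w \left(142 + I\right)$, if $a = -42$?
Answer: $-1659270 - 11685 i \sqrt{182} \approx -1.6593 \cdot 10^{6} - 1.5764 \cdot 10^{5} i$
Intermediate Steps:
$I = i \sqrt{182}$ ($I = \sqrt{-182} = i \sqrt{182} \approx 13.491 i$)
$w = -11685$ ($w = -3 + \left(109 - 50\right) \left(-156 - 42\right) = -3 + 59 \left(-198\right) = -3 - 11682 = -11685$)
$w \left(142 + I\right) = - 11685 \left(142 + i \sqrt{182}\right) = -1659270 - 11685 i \sqrt{182}$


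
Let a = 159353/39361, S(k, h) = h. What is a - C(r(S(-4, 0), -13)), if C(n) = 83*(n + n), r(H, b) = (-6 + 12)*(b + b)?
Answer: 1019451809/39361 ≈ 25900.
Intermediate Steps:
r(H, b) = 12*b (r(H, b) = 6*(2*b) = 12*b)
a = 159353/39361 (a = 159353*(1/39361) = 159353/39361 ≈ 4.0485)
C(n) = 166*n (C(n) = 83*(2*n) = 166*n)
a - C(r(S(-4, 0), -13)) = 159353/39361 - 166*12*(-13) = 159353/39361 - 166*(-156) = 159353/39361 - 1*(-25896) = 159353/39361 + 25896 = 1019451809/39361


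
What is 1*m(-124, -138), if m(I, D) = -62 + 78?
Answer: 16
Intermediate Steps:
m(I, D) = 16
1*m(-124, -138) = 1*16 = 16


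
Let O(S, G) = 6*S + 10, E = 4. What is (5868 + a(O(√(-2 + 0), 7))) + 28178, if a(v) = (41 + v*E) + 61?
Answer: 34188 + 24*I*√2 ≈ 34188.0 + 33.941*I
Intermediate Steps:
O(S, G) = 10 + 6*S
a(v) = 102 + 4*v (a(v) = (41 + v*4) + 61 = (41 + 4*v) + 61 = 102 + 4*v)
(5868 + a(O(√(-2 + 0), 7))) + 28178 = (5868 + (102 + 4*(10 + 6*√(-2 + 0)))) + 28178 = (5868 + (102 + 4*(10 + 6*√(-2)))) + 28178 = (5868 + (102 + 4*(10 + 6*(I*√2)))) + 28178 = (5868 + (102 + 4*(10 + 6*I*√2))) + 28178 = (5868 + (102 + (40 + 24*I*√2))) + 28178 = (5868 + (142 + 24*I*√2)) + 28178 = (6010 + 24*I*√2) + 28178 = 34188 + 24*I*√2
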